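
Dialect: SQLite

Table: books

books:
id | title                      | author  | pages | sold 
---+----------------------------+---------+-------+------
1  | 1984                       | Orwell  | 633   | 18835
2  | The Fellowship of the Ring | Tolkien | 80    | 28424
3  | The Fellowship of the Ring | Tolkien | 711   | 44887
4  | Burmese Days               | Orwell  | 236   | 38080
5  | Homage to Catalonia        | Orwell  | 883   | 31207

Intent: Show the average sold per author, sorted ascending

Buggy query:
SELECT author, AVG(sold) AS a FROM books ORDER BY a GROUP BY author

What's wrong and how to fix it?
Bug: GROUP BY must precede ORDER BY

Fix: Move ORDER BY to the end, after GROUP BY

Corrected query:
SELECT author, AVG(sold) AS a FROM books GROUP BY author ORDER BY a

Result:
author  | a      
--------+--------
Orwell  | 29374  
Tolkien | 36655.5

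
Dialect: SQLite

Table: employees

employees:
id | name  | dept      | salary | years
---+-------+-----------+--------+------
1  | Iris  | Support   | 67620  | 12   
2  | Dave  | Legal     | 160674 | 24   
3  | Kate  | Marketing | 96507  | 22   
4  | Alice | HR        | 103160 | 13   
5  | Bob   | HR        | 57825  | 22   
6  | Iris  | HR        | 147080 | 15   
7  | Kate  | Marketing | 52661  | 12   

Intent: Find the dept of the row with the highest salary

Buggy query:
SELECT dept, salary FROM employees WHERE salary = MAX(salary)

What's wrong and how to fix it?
Bug: WHERE is evaluated per row; an aggregate over the whole table isn't defined there

Fix: Wrap MAX in a scalar subquery so WHERE compares against a single value

Corrected query:
SELECT dept, salary FROM employees WHERE salary = (SELECT MAX(salary) FROM employees)

Result:
dept  | salary
------+-------
Legal | 160674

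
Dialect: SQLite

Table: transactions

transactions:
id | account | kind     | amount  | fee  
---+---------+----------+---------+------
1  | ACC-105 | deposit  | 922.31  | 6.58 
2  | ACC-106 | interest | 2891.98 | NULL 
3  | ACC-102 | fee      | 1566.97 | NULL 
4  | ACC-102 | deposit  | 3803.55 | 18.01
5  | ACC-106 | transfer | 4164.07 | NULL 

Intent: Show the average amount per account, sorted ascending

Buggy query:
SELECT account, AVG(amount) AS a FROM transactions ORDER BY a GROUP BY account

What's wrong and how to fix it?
Bug: ORDER BY appears before GROUP BY; SQL clause order requires GROUP BY first

Fix: Reorder: SELECT … FROM … GROUP BY … ORDER BY …

Corrected query:
SELECT account, AVG(amount) AS a FROM transactions GROUP BY account ORDER BY a

Result:
account | a       
--------+---------
ACC-105 | 922.31  
ACC-102 | 2685.26 
ACC-106 | 3528.025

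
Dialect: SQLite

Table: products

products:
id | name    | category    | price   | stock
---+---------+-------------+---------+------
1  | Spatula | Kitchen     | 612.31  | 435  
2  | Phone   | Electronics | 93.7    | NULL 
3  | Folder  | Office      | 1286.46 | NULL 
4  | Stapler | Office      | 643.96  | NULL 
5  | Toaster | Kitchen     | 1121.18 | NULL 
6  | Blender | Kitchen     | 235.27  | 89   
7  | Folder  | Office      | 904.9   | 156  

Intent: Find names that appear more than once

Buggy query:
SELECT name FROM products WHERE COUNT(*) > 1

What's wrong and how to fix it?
Bug: WHERE can't reference COUNT(*); aggregates are computed after WHERE

Fix: GROUP BY name, then filter groups with HAVING COUNT(*) > 1

Corrected query:
SELECT name FROM products GROUP BY name HAVING COUNT(*) > 1

Result:
name  
------
Folder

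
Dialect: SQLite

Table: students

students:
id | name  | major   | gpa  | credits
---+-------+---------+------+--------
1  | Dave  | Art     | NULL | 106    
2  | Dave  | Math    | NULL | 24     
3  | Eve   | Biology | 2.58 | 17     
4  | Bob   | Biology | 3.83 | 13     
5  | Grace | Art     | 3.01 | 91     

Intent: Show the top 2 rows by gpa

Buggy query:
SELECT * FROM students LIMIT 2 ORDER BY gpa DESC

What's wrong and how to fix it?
Bug: ORDER BY cannot follow LIMIT; LIMIT is the final clause

Fix: Sort with ORDER BY, then apply LIMIT

Corrected query:
SELECT * FROM students ORDER BY gpa DESC LIMIT 2

Result:
id | name  | major   | gpa  | credits
---+-------+---------+------+--------
4  | Bob   | Biology | 3.83 | 13     
5  | Grace | Art     | 3.01 | 91     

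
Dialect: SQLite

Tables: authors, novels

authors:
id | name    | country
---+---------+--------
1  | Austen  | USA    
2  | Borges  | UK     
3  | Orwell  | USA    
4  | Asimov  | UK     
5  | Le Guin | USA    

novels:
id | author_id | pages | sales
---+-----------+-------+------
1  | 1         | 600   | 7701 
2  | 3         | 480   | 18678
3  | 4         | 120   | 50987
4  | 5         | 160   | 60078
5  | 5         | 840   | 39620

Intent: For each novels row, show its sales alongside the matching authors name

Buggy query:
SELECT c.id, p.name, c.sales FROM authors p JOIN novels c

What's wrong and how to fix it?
Bug: JOIN with no ON clause produces a cartesian product; every novels row pairs with every authors row

Fix: Specify the join condition linking the foreign key to the parent id

Corrected query:
SELECT c.id, p.name, c.sales FROM authors p JOIN novels c ON c.author_id = p.id

Result:
id | name    | sales
---+---------+------
1  | Austen  | 7701 
2  | Orwell  | 18678
3  | Asimov  | 50987
4  | Le Guin | 60078
5  | Le Guin | 39620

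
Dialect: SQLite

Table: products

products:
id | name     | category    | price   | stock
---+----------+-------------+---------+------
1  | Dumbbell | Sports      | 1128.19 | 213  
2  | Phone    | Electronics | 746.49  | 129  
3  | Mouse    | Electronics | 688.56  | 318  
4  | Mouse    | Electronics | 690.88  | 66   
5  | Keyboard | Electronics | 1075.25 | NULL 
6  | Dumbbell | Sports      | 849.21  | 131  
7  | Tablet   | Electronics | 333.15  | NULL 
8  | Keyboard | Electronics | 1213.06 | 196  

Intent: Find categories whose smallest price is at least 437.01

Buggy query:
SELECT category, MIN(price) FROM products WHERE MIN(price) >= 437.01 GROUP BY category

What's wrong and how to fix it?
Bug: MIN() in WHERE is a misuse of aggregate

Fix: Use HAVING for the per-group MIN condition

Corrected query:
SELECT category, MIN(price) FROM products GROUP BY category HAVING MIN(price) >= 437.01

Result:
category | MIN(price)
---------+-----------
Sports   | 849.21    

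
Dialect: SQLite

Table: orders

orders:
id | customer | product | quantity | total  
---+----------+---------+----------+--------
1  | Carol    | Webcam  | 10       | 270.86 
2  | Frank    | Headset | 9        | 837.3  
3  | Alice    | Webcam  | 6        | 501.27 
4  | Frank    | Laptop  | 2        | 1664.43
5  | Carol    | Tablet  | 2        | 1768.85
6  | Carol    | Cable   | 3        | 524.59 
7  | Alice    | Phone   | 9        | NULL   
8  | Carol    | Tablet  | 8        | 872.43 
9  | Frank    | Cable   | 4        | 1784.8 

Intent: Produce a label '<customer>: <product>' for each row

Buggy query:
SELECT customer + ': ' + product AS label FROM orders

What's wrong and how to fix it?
Bug: SQLite uses || for string concatenation; + coerces text to numbers (yielding 0)

Fix: Replace + with || to concatenate text

Corrected query:
SELECT customer || ': ' || product AS label FROM orders

Result:
label         
--------------
Carol: Webcam 
Frank: Headset
Alice: Webcam 
Frank: Laptop 
Carol: Tablet 
Carol: Cable  
Alice: Phone  
Carol: Tablet 
Frank: Cable  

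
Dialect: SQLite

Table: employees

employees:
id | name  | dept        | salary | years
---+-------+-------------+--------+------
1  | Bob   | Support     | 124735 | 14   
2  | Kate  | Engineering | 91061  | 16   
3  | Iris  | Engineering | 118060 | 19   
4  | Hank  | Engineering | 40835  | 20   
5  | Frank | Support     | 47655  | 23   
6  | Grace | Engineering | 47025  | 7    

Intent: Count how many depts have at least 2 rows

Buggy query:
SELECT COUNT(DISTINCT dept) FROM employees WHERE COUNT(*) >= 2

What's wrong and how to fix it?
Bug: WHERE filters individual rows, not groups, so a group-level COUNT is invalid there

Fix: Use a subquery that GROUPs and filters with HAVING, then count its rows

Corrected query:
SELECT COUNT(*) FROM (SELECT dept FROM employees GROUP BY dept HAVING COUNT(*) >= 2)

Result:
COUNT(*)
--------
2       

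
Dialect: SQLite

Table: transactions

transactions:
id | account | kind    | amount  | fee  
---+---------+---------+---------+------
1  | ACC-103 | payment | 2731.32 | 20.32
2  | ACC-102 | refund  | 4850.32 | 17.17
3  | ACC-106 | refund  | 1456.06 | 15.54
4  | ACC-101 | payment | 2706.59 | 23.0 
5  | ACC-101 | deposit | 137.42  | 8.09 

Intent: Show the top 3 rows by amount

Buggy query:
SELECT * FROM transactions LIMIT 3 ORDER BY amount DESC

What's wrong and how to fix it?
Bug: ORDER BY cannot follow LIMIT; LIMIT is the final clause

Fix: Sort with ORDER BY, then apply LIMIT

Corrected query:
SELECT * FROM transactions ORDER BY amount DESC LIMIT 3

Result:
id | account | kind    | amount  | fee  
---+---------+---------+---------+------
2  | ACC-102 | refund  | 4850.32 | 17.17
1  | ACC-103 | payment | 2731.32 | 20.32
4  | ACC-101 | payment | 2706.59 | 23   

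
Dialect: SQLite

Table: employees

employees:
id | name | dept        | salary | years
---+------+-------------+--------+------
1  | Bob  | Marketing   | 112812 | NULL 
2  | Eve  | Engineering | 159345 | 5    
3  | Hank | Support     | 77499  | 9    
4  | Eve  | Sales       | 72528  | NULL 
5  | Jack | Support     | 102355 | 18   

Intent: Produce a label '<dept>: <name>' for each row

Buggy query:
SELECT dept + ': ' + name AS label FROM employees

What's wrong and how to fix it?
Bug: SQLite uses || for string concatenation; + coerces text to numbers (yielding 0)

Fix: Use the || operator for string concatenation

Corrected query:
SELECT dept || ': ' || name AS label FROM employees

Result:
label           
----------------
Marketing: Bob  
Engineering: Eve
Support: Hank   
Sales: Eve      
Support: Jack   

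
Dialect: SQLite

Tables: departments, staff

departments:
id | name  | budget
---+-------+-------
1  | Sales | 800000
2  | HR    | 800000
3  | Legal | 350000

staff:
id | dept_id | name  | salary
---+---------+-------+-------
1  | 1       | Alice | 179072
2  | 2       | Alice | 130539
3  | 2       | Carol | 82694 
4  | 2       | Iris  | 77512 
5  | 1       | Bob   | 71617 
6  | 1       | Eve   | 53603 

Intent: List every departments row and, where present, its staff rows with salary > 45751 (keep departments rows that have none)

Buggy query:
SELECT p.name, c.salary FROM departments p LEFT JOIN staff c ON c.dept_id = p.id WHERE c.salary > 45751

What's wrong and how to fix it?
Bug: A WHERE condition on the right-hand table after LEFT JOIN drops unmatched parents

Fix: Move the right-table condition into the ON clause so unmatched parents are kept

Corrected query:
SELECT p.name, c.salary FROM departments p LEFT JOIN staff c ON c.dept_id = p.id AND c.salary > 45751

Result:
name  | salary
------+-------
Sales | 53603 
Sales | 71617 
Sales | 179072
HR    | 77512 
HR    | 82694 
HR    | 130539
Legal | NULL  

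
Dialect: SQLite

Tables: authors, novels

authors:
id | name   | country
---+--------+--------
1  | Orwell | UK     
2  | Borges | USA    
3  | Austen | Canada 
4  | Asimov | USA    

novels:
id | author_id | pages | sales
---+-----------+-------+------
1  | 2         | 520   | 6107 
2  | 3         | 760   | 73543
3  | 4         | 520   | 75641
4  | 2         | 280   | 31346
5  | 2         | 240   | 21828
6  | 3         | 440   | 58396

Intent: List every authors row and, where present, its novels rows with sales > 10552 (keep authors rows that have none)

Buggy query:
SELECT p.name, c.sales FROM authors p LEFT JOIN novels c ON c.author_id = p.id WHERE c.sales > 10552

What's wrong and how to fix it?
Bug: A WHERE condition on the right-hand table after LEFT JOIN drops unmatched parents

Fix: Put 'c.sales > 10552' in the JOIN's ON clause instead of WHERE

Corrected query:
SELECT p.name, c.sales FROM authors p LEFT JOIN novels c ON c.author_id = p.id AND c.sales > 10552

Result:
name   | sales
-------+------
Orwell | NULL 
Borges | 21828
Borges | 31346
Austen | 58396
Austen | 73543
Asimov | 75641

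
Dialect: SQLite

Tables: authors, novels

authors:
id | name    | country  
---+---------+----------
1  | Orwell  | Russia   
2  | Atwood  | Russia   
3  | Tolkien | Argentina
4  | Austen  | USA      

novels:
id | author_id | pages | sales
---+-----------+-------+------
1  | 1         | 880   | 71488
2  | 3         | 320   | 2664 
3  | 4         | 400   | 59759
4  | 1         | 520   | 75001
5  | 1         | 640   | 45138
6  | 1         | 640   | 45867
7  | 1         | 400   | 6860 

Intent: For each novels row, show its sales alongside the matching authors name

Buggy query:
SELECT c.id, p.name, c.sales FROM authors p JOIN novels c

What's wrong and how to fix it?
Bug: Missing join condition: each novels row is matched to all authors rows instead of just its own

Fix: Specify the join condition linking the foreign key to the parent id

Corrected query:
SELECT c.id, p.name, c.sales FROM authors p JOIN novels c ON c.author_id = p.id

Result:
id | name    | sales
---+---------+------
1  | Orwell  | 71488
2  | Tolkien | 2664 
3  | Austen  | 59759
4  | Orwell  | 75001
5  | Orwell  | 45138
6  | Orwell  | 45867
7  | Orwell  | 6860 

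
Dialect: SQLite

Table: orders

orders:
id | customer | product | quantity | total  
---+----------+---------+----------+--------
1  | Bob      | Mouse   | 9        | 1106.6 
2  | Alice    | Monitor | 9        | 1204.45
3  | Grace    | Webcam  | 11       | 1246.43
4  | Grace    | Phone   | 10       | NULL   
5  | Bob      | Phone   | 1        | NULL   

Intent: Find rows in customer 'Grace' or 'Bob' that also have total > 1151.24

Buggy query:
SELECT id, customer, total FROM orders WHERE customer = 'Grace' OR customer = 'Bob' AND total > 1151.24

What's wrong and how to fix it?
Bug: Without parentheses, AND is evaluated before OR, so the total filter only applies to the 'Bob' branch

Fix: Group the OR with parentheses (or use IN), then AND the threshold

Corrected query:
SELECT id, customer, total FROM orders WHERE (customer = 'Grace' OR customer = 'Bob') AND total > 1151.24

Result:
id | customer | total  
---+----------+--------
3  | Grace    | 1246.43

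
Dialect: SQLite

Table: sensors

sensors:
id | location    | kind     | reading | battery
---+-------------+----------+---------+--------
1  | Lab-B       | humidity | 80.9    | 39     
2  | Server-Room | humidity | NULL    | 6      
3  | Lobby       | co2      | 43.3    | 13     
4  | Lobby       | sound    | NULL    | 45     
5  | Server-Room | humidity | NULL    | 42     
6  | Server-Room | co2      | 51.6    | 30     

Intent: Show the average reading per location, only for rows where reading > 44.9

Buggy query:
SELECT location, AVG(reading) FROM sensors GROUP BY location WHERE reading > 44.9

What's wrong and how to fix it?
Bug: Row-level WHERE must come before GROUP BY in the clause order

Fix: Place WHERE between FROM and GROUP BY

Corrected query:
SELECT location, AVG(reading) FROM sensors WHERE reading > 44.9 GROUP BY location

Result:
location    | AVG(reading)
------------+-------------
Lab-B       | 80.9        
Server-Room | 51.6        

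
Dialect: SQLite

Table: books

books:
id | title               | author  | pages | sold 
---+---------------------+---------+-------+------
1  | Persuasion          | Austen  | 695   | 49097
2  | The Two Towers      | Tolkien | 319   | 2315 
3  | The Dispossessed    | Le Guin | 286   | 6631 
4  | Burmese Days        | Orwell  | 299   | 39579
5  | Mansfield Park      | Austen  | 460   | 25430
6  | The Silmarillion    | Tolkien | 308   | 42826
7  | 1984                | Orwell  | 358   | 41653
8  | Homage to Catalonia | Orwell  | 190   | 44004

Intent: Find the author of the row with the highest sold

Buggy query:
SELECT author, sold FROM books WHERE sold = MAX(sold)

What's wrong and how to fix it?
Bug: MAX(sold) is an aggregate and cannot be used directly in WHERE

Fix: Use a subquery: WHERE sold = (SELECT MAX(sold) FROM books)

Corrected query:
SELECT author, sold FROM books WHERE sold = (SELECT MAX(sold) FROM books)

Result:
author | sold 
-------+------
Austen | 49097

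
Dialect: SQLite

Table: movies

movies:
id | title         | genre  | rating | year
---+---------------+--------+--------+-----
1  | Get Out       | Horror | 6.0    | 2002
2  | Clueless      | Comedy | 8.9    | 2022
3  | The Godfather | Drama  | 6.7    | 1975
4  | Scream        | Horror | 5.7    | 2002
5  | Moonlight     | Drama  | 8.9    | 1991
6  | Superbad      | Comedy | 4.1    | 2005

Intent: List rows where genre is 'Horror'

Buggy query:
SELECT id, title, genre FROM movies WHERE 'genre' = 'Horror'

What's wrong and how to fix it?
Bug: 'genre' in single quotes is a string literal, not the column; the comparison is literal-vs-literal and never true

Fix: Remove the quotes around the column name (or use double quotes for an identifier)

Corrected query:
SELECT id, title, genre FROM movies WHERE genre = 'Horror'

Result:
id | title   | genre 
---+---------+-------
1  | Get Out | Horror
4  | Scream  | Horror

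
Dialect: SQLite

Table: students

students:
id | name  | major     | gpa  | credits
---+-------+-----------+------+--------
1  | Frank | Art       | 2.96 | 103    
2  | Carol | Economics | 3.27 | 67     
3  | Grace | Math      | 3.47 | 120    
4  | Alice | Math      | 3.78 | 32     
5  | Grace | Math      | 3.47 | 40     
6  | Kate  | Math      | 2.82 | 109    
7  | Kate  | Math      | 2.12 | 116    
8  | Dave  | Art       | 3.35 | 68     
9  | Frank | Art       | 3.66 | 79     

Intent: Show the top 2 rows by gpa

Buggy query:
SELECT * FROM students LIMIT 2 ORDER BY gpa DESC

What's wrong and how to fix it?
Bug: ORDER BY cannot follow LIMIT; LIMIT is the final clause

Fix: Sort with ORDER BY, then apply LIMIT

Corrected query:
SELECT * FROM students ORDER BY gpa DESC LIMIT 2

Result:
id | name  | major | gpa  | credits
---+-------+-------+------+--------
4  | Alice | Math  | 3.78 | 32     
9  | Frank | Art   | 3.66 | 79     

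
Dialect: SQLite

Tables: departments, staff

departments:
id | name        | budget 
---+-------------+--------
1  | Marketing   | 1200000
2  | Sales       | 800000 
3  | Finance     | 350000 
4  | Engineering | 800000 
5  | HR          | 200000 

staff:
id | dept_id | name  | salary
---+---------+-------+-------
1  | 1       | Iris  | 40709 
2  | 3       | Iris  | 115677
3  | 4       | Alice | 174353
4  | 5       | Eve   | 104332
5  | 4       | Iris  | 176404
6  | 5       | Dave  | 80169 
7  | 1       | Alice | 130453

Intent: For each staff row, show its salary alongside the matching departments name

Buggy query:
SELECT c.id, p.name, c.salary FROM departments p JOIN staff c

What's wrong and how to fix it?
Bug: Missing join condition: each staff row is matched to all departments rows instead of just its own

Fix: Add ON c.dept_id = p.id to the JOIN

Corrected query:
SELECT c.id, p.name, c.salary FROM departments p JOIN staff c ON c.dept_id = p.id

Result:
id | name        | salary
---+-------------+-------
1  | Marketing   | 40709 
2  | Finance     | 115677
3  | Engineering | 174353
4  | HR          | 104332
5  | Engineering | 176404
6  | HR          | 80169 
7  | Marketing   | 130453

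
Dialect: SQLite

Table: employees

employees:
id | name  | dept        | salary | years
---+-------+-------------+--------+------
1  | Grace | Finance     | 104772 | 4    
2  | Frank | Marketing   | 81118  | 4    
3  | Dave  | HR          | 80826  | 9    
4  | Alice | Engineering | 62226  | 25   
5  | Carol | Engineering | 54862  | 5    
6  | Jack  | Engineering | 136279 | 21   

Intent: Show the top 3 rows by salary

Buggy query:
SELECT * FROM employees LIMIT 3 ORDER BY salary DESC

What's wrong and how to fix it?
Bug: LIMIT must come after ORDER BY

Fix: Swap the clauses: ORDER BY first, then LIMIT

Corrected query:
SELECT * FROM employees ORDER BY salary DESC LIMIT 3

Result:
id | name  | dept        | salary | years
---+-------+-------------+--------+------
6  | Jack  | Engineering | 136279 | 21   
1  | Grace | Finance     | 104772 | 4    
2  | Frank | Marketing   | 81118  | 4    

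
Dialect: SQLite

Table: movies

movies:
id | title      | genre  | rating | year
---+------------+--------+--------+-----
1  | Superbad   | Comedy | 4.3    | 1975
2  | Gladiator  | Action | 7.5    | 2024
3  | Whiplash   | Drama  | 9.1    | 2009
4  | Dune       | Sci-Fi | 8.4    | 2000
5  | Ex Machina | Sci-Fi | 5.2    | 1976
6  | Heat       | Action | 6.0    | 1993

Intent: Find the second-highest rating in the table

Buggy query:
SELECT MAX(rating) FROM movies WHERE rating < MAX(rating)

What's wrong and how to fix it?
Bug: MAX(rating) on the right of the comparison is an aggregate-in-WHERE error

Fix: Compute the overall MAX in a subquery, then take MAX of rows below it

Corrected query:
SELECT MAX(rating) FROM movies WHERE rating < (SELECT MAX(rating) FROM movies)

Result:
MAX(rating)
-----------
8.4        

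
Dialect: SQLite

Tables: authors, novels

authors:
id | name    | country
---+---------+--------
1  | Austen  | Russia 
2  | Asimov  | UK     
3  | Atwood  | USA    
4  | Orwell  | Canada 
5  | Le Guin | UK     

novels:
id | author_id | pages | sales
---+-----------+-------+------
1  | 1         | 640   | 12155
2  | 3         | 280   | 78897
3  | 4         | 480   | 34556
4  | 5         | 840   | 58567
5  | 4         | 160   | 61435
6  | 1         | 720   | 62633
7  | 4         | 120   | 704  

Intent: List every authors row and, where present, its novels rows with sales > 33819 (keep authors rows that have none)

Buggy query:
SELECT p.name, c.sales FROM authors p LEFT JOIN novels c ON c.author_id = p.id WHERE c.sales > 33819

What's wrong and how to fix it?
Bug: A WHERE condition on the right-hand table after LEFT JOIN drops unmatched parents

Fix: Put 'c.sales > 33819' in the JOIN's ON clause instead of WHERE

Corrected query:
SELECT p.name, c.sales FROM authors p LEFT JOIN novels c ON c.author_id = p.id AND c.sales > 33819

Result:
name    | sales
--------+------
Austen  | 62633
Asimov  | NULL 
Atwood  | 78897
Orwell  | 34556
Orwell  | 61435
Le Guin | 58567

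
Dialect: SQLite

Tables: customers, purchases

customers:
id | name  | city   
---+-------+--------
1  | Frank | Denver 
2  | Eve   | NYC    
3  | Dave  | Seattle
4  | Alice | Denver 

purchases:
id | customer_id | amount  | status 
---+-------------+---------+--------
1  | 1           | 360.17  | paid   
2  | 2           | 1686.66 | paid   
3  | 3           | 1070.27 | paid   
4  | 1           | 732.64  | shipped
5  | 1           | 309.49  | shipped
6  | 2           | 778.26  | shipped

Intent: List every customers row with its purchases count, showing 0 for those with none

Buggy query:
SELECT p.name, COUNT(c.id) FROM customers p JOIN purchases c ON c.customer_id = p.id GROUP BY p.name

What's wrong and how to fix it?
Bug: INNER JOIN drops customers rows that have no matching purchases rows

Fix: Switch to LEFT JOIN to retain unmatched parent rows

Corrected query:
SELECT p.name, COUNT(c.id) FROM customers p LEFT JOIN purchases c ON c.customer_id = p.id GROUP BY p.name

Result:
name  | COUNT(c.id)
------+------------
Alice | 0          
Dave  | 1          
Eve   | 2          
Frank | 3          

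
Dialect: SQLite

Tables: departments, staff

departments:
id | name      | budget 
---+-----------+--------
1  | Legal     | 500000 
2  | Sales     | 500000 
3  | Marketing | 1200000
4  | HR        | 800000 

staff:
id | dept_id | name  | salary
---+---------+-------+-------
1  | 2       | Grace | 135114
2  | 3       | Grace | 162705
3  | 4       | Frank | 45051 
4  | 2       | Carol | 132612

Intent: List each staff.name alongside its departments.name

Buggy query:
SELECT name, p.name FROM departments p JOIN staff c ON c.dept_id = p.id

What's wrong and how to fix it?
Bug: 'name' exists in both joined tables, so the database can't tell which one is meant

Fix: Prefix ambiguous columns with the table alias

Corrected query:
SELECT c.name, p.name FROM departments p JOIN staff c ON c.dept_id = p.id

Result:
name  | name     
------+----------
Grace | Sales    
Grace | Marketing
Frank | HR       
Carol | Sales    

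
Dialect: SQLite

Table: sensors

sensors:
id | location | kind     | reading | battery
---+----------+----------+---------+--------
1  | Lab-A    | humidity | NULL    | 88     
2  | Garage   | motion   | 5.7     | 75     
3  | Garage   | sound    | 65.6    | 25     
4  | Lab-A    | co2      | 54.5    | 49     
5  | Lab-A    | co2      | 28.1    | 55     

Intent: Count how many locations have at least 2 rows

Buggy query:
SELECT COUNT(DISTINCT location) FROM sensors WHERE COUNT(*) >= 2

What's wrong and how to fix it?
Bug: COUNT(*) cannot appear in WHERE; the per-group count doesn't exist yet

Fix: Use a subquery that GROUPs and filters with HAVING, then count its rows

Corrected query:
SELECT COUNT(*) FROM (SELECT location FROM sensors GROUP BY location HAVING COUNT(*) >= 2)

Result:
COUNT(*)
--------
2       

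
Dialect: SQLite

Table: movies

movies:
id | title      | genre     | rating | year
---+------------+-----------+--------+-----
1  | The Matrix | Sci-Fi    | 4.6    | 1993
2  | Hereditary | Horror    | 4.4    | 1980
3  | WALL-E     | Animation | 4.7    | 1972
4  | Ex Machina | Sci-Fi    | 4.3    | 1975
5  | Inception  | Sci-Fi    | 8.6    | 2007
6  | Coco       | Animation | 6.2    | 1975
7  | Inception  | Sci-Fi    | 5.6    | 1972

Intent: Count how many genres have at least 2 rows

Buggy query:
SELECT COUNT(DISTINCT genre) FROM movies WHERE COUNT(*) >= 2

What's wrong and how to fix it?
Bug: WHERE filters individual rows, not groups, so a group-level COUNT is invalid there

Fix: Group first with HAVING COUNT(*) >= 2, then COUNT the resulting groups

Corrected query:
SELECT COUNT(*) FROM (SELECT genre FROM movies GROUP BY genre HAVING COUNT(*) >= 2)

Result:
COUNT(*)
--------
2       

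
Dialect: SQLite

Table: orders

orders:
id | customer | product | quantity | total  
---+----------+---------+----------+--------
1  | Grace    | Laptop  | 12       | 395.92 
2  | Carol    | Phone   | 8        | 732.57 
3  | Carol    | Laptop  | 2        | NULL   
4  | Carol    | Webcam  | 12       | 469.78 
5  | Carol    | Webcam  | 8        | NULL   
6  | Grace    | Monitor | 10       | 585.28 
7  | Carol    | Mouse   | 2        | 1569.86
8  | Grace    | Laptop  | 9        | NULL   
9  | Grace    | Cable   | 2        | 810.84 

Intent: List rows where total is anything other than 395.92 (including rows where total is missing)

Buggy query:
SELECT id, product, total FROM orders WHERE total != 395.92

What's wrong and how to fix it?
Bug: 'total != 395.92' is unknown when total is NULL, so NULL rows are silently excluded

Fix: Handle NULL separately with IS NULL alongside the inequality

Corrected query:
SELECT id, product, total FROM orders WHERE total != 395.92 OR total IS NULL

Result:
id | product | total  
---+---------+--------
2  | Phone   | 732.57 
3  | Laptop  | NULL   
4  | Webcam  | 469.78 
5  | Webcam  | NULL   
6  | Monitor | 585.28 
7  | Mouse   | 1569.86
8  | Laptop  | NULL   
9  | Cable   | 810.84 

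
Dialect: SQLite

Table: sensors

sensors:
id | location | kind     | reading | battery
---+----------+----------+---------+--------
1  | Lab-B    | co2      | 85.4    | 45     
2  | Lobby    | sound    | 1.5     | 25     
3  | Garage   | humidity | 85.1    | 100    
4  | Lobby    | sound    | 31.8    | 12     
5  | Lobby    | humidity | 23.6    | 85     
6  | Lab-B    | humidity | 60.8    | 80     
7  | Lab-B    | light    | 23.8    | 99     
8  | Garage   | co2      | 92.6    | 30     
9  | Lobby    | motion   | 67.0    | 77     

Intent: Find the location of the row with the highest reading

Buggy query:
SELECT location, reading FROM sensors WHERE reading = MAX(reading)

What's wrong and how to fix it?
Bug: MAX(reading) is an aggregate and cannot be used directly in WHERE

Fix: Use a subquery: WHERE reading = (SELECT MAX(reading) FROM sensors)

Corrected query:
SELECT location, reading FROM sensors WHERE reading = (SELECT MAX(reading) FROM sensors)

Result:
location | reading
---------+--------
Garage   | 92.6   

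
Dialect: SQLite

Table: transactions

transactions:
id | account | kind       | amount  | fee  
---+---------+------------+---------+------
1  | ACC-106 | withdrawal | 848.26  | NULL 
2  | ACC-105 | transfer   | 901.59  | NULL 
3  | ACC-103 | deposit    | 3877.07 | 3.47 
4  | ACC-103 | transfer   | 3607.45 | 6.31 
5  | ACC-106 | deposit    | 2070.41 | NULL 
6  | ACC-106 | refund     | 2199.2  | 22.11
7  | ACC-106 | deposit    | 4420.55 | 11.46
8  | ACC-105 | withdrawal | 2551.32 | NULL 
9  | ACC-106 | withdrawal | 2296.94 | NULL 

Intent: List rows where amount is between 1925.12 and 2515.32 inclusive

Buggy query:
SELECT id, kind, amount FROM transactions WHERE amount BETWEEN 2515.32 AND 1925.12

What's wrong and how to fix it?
Bug: The bounds are reversed; BETWEEN a AND b requires a <= b to match anything

Fix: Write BETWEEN 1925.12 AND 2515.32

Corrected query:
SELECT id, kind, amount FROM transactions WHERE amount BETWEEN 1925.12 AND 2515.32

Result:
id | kind       | amount 
---+------------+--------
5  | deposit    | 2070.41
6  | refund     | 2199.2 
9  | withdrawal | 2296.94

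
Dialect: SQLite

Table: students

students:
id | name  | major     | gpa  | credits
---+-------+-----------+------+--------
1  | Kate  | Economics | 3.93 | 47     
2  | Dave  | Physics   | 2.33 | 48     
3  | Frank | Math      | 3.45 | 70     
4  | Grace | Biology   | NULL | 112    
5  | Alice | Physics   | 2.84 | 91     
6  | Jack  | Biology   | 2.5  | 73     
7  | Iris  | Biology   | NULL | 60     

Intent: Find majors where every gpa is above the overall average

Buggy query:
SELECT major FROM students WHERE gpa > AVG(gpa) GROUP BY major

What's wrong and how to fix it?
Bug: WHERE evaluates per row before aggregation, so AVG() is unavailable

Fix: Use a subquery for AVG and a HAVING MIN(...) filter so the condition holds for every row in the group

Corrected query:
SELECT major FROM students GROUP BY major HAVING MIN(gpa) > (SELECT AVG(gpa) FROM students)

Result:
major    
---------
Economics
Math     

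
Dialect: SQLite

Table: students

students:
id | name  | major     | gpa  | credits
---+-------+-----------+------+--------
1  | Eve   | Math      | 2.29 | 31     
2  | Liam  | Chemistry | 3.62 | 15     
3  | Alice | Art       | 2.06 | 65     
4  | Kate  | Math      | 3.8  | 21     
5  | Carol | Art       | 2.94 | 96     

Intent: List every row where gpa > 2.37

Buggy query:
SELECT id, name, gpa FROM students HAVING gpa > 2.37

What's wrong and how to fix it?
Bug: This is a non-aggregate query (no GROUP BY, no aggregates), so in SQLite the HAVING clause is invalid here; a row-level condition belongs in WHERE

Fix: Replace HAVING with WHERE since the condition applies to individual rows

Corrected query:
SELECT id, name, gpa FROM students WHERE gpa > 2.37

Result:
id | name  | gpa 
---+-------+-----
2  | Liam  | 3.62
4  | Kate  | 3.8 
5  | Carol | 2.94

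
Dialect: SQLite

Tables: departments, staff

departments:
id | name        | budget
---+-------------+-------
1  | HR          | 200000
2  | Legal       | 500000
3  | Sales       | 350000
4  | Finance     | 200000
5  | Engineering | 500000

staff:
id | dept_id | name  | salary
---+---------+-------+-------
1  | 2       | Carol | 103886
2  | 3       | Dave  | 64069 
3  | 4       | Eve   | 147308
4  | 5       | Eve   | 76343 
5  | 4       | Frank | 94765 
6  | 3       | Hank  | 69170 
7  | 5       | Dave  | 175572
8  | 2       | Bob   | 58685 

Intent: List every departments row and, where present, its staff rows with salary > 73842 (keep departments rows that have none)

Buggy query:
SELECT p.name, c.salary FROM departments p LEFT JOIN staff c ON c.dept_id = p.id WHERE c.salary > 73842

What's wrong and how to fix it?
Bug: A WHERE condition on the right-hand table after LEFT JOIN drops unmatched parents

Fix: Put 'c.salary > 73842' in the JOIN's ON clause instead of WHERE

Corrected query:
SELECT p.name, c.salary FROM departments p LEFT JOIN staff c ON c.dept_id = p.id AND c.salary > 73842

Result:
name        | salary
------------+-------
HR          | NULL  
Legal       | 103886
Sales       | NULL  
Finance     | 94765 
Finance     | 147308
Engineering | 76343 
Engineering | 175572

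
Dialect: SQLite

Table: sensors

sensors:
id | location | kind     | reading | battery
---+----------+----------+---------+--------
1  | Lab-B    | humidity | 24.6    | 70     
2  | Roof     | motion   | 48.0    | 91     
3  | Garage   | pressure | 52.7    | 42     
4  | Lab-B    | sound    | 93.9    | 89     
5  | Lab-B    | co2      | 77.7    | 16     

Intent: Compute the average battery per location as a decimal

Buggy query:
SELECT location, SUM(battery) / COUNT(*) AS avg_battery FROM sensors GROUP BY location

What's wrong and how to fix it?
Bug: Both operands are integers, so '/' performs integer division and truncates

Fix: Cast one side to REAL so the division keeps the fractional part

Corrected query:
SELECT location, SUM(battery) * 1.0 / COUNT(*) AS avg_battery FROM sensors GROUP BY location

Result:
location | avg_battery
---------+------------
Garage   | 42         
Lab-B    | 58.333333  
Roof     | 91         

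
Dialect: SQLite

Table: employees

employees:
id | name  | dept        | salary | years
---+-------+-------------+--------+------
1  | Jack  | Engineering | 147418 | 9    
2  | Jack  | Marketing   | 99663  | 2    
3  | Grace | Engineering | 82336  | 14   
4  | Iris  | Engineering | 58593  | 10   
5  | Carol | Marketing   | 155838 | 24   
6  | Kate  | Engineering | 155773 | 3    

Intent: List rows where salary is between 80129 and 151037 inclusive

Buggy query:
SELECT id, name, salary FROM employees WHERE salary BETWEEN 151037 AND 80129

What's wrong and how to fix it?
Bug: BETWEEN expects the lower bound first; with 151037 AND 80129 the range is empty

Fix: Write BETWEEN 80129 AND 151037

Corrected query:
SELECT id, name, salary FROM employees WHERE salary BETWEEN 80129 AND 151037

Result:
id | name  | salary
---+-------+-------
1  | Jack  | 147418
2  | Jack  | 99663 
3  | Grace | 82336 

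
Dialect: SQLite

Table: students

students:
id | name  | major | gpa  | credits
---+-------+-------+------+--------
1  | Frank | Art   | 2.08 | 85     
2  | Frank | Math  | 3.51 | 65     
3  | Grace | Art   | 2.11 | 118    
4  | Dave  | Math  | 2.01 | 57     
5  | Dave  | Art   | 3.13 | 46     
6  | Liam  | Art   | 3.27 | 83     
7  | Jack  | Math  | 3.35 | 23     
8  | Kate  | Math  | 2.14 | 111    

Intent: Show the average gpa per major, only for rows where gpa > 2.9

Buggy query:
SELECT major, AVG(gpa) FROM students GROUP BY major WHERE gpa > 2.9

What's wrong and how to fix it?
Bug: WHERE cannot follow GROUP BY

Fix: Place WHERE between FROM and GROUP BY

Corrected query:
SELECT major, AVG(gpa) FROM students WHERE gpa > 2.9 GROUP BY major

Result:
major | AVG(gpa)
------+---------
Art   | 3.2     
Math  | 3.43    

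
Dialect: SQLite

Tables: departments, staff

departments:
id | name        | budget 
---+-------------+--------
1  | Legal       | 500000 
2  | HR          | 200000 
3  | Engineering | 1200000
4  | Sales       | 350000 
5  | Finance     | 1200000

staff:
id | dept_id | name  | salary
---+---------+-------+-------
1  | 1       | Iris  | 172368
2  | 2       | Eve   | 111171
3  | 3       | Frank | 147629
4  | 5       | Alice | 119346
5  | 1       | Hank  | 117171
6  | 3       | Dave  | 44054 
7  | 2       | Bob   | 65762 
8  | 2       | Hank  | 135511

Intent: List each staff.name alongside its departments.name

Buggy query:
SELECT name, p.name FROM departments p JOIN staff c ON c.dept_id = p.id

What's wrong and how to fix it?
Bug: Both tables have a 'name' column; the unqualified reference is ambiguous

Fix: Prefix ambiguous columns with the table alias

Corrected query:
SELECT c.name, p.name FROM departments p JOIN staff c ON c.dept_id = p.id

Result:
name  | name       
------+------------
Iris  | Legal      
Eve   | HR         
Frank | Engineering
Alice | Finance    
Hank  | Legal      
Dave  | Engineering
Bob   | HR         
Hank  | HR         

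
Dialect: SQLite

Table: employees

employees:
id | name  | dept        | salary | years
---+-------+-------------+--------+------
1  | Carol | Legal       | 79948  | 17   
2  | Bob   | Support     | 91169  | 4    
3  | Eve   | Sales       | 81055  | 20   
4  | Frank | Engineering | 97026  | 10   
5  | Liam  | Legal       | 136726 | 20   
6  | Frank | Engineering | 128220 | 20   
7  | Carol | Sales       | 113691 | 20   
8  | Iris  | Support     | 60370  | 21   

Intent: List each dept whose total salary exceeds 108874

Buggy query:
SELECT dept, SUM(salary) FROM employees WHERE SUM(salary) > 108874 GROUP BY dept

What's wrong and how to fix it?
Bug: SUM(salary) is an aggregate, but WHERE filters rows before aggregation

Fix: Move the aggregate condition to a HAVING clause

Corrected query:
SELECT dept, SUM(salary) FROM employees GROUP BY dept HAVING SUM(salary) > 108874

Result:
dept        | SUM(salary)
------------+------------
Engineering | 225246     
Legal       | 216674     
Sales       | 194746     
Support     | 151539     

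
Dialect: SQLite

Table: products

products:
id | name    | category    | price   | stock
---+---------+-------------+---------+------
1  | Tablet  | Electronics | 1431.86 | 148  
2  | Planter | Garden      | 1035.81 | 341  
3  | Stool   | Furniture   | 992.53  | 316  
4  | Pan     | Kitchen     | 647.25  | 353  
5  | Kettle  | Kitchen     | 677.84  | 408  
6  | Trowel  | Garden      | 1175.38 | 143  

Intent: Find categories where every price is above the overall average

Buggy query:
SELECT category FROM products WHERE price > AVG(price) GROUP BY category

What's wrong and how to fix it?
Bug: AVG() is an aggregate; it can't sit directly in WHERE

Fix: Use a subquery for AVG and a HAVING MIN(...) filter so the condition holds for every row in the group

Corrected query:
SELECT category FROM products GROUP BY category HAVING MIN(price) > (SELECT AVG(price) FROM products)

Result:
category   
-----------
Electronics
Garden     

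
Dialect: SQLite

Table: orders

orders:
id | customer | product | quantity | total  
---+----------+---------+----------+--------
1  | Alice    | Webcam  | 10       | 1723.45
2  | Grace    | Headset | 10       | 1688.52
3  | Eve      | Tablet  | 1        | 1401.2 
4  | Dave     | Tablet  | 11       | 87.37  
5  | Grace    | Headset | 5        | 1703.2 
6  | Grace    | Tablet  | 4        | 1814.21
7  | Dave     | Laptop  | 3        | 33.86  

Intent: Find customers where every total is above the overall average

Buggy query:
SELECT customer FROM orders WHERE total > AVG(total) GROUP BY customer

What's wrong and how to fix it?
Bug: WHERE evaluates per row before aggregation, so AVG() is unavailable

Fix: Compute the overall average in a scalar subquery and compare each group's MIN against it in HAVING

Corrected query:
SELECT customer FROM orders GROUP BY customer HAVING MIN(total) > (SELECT AVG(total) FROM orders)

Result:
customer
--------
Alice   
Eve     
Grace   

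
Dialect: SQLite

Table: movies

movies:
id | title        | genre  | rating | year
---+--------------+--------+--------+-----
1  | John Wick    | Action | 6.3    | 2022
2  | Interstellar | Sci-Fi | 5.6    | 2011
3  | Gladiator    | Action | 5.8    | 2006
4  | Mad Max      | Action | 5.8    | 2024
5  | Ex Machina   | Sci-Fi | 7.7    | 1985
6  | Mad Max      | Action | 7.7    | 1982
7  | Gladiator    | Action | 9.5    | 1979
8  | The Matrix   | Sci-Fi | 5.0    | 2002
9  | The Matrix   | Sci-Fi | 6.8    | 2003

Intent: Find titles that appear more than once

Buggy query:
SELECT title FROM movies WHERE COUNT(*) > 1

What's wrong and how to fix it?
Bug: WHERE can't reference COUNT(*); aggregates are computed after WHERE

Fix: Group first, then use HAVING for the count condition

Corrected query:
SELECT title FROM movies GROUP BY title HAVING COUNT(*) > 1

Result:
title     
----------
Gladiator 
Mad Max   
The Matrix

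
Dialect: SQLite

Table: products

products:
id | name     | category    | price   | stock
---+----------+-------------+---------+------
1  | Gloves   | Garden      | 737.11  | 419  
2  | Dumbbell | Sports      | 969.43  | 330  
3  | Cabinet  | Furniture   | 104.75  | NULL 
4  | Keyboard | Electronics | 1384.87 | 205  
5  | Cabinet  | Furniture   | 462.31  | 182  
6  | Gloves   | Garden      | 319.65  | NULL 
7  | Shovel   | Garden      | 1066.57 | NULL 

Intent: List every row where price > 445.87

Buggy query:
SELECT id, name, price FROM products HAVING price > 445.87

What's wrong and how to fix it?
Bug: This is a non-aggregate query (no GROUP BY, no aggregates), so in SQLite the HAVING clause is invalid here; a row-level condition belongs in WHERE

Fix: Use WHERE for row-level filtering

Corrected query:
SELECT id, name, price FROM products WHERE price > 445.87

Result:
id | name     | price  
---+----------+--------
1  | Gloves   | 737.11 
2  | Dumbbell | 969.43 
4  | Keyboard | 1384.87
5  | Cabinet  | 462.31 
7  | Shovel   | 1066.57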